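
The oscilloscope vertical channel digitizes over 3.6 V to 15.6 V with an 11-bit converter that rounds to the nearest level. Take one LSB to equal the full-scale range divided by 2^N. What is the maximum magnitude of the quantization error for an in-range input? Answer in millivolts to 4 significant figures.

2.930 mV

The full-scale span is 15.6 − (3.6) = 12 V.
LSB = 12 V / 2^11 = 5.85938 mV.
Worst-case error for round-to-nearest is half an LSB: 2.930 mV.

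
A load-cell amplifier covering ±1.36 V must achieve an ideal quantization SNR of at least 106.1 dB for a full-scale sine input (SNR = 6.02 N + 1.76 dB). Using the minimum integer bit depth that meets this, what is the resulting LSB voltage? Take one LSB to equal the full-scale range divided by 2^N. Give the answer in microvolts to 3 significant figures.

The full-scale span is 1.36 − (-1.36) = 2.72 V.
N ≥ (106.1 − 1.76)/6.02 = 17.332 → N_min = 18.
One LSB is 2.72 V / 262144 = 10.4 µV.

10.4 µV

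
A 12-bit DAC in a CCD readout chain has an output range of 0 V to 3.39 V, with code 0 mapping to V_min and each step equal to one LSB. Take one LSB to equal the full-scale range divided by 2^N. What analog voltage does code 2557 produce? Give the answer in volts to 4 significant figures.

2.116 V

Full-scale range = 3.39 V. LSB = 3.39 V / 2^12.
Output = V_min + (2557/4096) × range = 0 + 0.624268 × 3.39 V
      = 0 + 2.11627 = 2.11627 V.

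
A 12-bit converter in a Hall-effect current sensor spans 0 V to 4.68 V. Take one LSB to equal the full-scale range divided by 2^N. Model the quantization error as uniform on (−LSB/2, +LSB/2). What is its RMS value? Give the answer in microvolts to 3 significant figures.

Span = 4.68 V.
Step size = 4.68/4096 V = 1.1426 mV.
σ_q = LSB/√12 = 1.1426 mV/3.4641 = 330 µV.

330 µV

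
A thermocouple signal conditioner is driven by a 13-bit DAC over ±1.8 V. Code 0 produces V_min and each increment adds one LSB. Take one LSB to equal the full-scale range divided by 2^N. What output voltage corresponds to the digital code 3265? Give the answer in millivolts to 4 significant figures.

-365.2 mV

Full-scale range = 1.8 V − (-1.8 V) = 3.6 V. LSB = 3.6 V / 2^13.
V_out = V_min + code × LSB = -1.8 V + 3265 × 3.6 V / 8192
      = -1.8 V + 1.43481 V = -0.365186 V.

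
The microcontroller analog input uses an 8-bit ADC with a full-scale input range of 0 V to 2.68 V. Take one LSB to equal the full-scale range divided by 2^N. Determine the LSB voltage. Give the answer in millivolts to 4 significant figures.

10.47 mV

Span = 2.68 V.
2^8 = 256 levels.
LSB = 2.68 V ÷ 2^8 = 2.68/256 V = 10.47 mV.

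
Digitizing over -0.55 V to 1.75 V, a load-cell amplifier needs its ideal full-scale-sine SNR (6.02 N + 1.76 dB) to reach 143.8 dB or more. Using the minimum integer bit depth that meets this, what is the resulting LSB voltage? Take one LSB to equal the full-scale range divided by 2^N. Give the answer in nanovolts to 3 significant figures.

137 nV

Range = 1.75 − (-0.55) = 2.3 V.
Required N = ⌈(143.8 − 1.76)/6.02⌉ = ⌈23.595⌉ = 24.
LSB = 2.3 V / 2^24 = 137 nV.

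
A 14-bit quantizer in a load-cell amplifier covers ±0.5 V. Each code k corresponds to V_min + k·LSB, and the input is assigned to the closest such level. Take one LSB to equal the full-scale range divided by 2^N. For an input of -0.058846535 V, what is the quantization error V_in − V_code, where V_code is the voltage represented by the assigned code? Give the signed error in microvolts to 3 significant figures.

Range = 0.5 − (-0.5) = 1 V. LSB = 1 V / 2^14 ≈ 61.04 µV.
(V_in − V_min)/LSB = (-0.058846535 − (-0.5)) × 16384/1 = 7227.8584 → nearest code k = 7228.
V_code = -0.5 + (7228/16384) × 1 = -0.058837890625 V.
e = -0.058846535 − (-0.058837890625) = −8.64 µV.

−8.64 µV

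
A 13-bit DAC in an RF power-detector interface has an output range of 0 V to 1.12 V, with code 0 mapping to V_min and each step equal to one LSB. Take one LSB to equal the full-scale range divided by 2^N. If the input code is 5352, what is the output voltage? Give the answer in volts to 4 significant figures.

Span = 1.12 V. LSB = 1.12 V / 2^13.
V_out = V_min + code × LSB = 0 V + 5352 × 1.12 V / 8192
      = 0 V + 0.731719 V = 0.731719 V.

0.7317 V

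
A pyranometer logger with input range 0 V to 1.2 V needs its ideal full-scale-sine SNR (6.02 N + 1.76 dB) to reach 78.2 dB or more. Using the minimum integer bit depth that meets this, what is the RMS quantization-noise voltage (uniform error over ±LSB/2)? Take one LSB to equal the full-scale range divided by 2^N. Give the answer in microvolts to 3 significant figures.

42.3 µV

V_FS = 1.2 V.
Solving 6.02 N ≥ 78.2 − 1.76: N ≥ 12.698. Round up → N = 13.
LSB = 1.2 V / 2^13 = 146.48 µV.
V_rms = LSB/√12 = 42.3 µV.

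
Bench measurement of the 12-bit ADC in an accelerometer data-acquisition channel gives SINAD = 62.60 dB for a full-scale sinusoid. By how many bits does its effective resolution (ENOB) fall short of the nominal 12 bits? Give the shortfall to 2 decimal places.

ENOB = (SINAD − 1.76)/6.02 = (62.60 − 1.76)/6.02 = 10.1063 bits.
Shortfall = 12 − 10.1063 = 1.8937 bits.

1.89 bits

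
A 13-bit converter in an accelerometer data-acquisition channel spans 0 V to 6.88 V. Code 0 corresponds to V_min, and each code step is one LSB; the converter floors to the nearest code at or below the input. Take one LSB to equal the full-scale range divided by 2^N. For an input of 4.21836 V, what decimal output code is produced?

5022

Span = 6.88 V. LSB = 6.88 V / 2^13 ≈ 0.8398 mV.
code = ⌊(V_in − V_min)/LSB⌋ = ⌊(V_in − V_min) × 2^13 / range⌋
     = ⌊(4.21836 − (0)) × 8192 / 6.88⌋ = ⌊4.21836 × 8192/6.88⌋
     = ⌊5022.791⌋ = 5022.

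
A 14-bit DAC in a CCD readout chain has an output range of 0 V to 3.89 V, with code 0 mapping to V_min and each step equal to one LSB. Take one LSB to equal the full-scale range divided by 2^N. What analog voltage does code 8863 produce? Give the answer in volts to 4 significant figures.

2.104 V

Full-scale range = 3.89 V. LSB = 3.89 V / 2^14.
V_out = V_min + code × LSB = 0 V + 8863 × 3.89 V / 16384
      = 0 V + 2.10431 V = 2.10431 V.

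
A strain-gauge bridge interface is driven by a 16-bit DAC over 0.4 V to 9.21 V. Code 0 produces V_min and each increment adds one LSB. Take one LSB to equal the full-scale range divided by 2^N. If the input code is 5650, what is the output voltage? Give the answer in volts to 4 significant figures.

Full-scale range = 9.21 V − (0.4 V) = 8.81 V. LSB = 8.81 V / 2^16.
V_out = 0.4 + 5650 × (8.81/65536) V
      = 0.4 + 0.759529 = 1.15953 V.

1.160 V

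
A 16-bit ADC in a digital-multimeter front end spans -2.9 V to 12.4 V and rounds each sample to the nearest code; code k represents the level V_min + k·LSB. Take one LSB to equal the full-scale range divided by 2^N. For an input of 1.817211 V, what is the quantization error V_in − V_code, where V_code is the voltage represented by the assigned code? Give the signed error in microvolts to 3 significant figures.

Range = 12.4 − (-2.9) = 15.3 V. LSB = 15.3 V / 2^16 ≈ 233.5 µV.
Position in LSBs: (1.817211 − (-2.9)) × 65536/15.3 = 20205.6954; rounding gives k = 20206.
Reconstructed level: -2.9 + 20206 × 15.3/65536 V = 1.8172821045 V.
V_in − V_code = 1.817211 − (1.8172821045) = −71.1 µV.

−71.1 µV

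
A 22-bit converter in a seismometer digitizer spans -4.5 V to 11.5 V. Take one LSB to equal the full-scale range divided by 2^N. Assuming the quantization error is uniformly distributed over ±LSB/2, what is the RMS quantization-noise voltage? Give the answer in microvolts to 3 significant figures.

1.10 µV

Range = 11.5 − (-4.5) = 16 V.
One LSB is 16 V / 4194304 = 3.8147 µV.
For a uniform distribution on [−LSB/2, +LSB/2], V_rms = LSB/√12 = 3.8147 µV/3.4641 = 1.10 µV.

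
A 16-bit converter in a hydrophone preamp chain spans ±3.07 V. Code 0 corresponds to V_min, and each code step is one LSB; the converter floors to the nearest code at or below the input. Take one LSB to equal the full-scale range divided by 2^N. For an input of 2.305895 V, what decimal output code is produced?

57380

Full-scale range = 3.07 V − (-3.07 V) = 6.14 V. LSB = 6.14 V / 2^16 ≈ 93.69 µV.
V_in − V_min = 2.305895 − (-3.07) = 5.375895 V.
Divide by LSB: 5.375895 × 65536/6.14 = 57380.2369.
Truncating gives code 57380.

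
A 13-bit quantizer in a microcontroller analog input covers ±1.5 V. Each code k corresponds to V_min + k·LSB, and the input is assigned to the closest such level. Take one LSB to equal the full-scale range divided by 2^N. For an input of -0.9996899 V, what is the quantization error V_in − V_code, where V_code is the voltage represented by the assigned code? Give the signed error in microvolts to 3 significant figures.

The full-scale span is 1.5 − (-1.5) = 3 V. LSB = 3 V / 2^13 ≈ 366.2 µV.
Position in LSBs: (-0.9996899 − (-1.5)) × 8192/3 = 1366.1801; rounding gives k = 1366.
V_code = -1.5 + (1366/8192) × 3 = -0.9997558594 V.
e = -0.9996899 − (-0.9997558594) = +66.0 µV.

+66.0 µV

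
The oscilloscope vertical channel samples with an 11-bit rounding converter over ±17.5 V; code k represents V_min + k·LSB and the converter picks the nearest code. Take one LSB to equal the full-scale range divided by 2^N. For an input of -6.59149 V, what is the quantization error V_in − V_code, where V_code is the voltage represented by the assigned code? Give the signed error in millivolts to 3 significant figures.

The full-scale span is 17.5 − (-17.5) = 35 V. LSB = 35 V / 2^11 ≈ 17.09 mV.
(-6.59149 − (-17.5)) / LSB = 10.90851 × 2048/35 = 638.3037. Nearest integer: k = 638.
Reconstructed level: -17.5 + 638 × 35/2048 V = -6.596679688 V.
V_in − V_code = -6.59149 − (-6.596679688) = +5.19 mV.

+5.19 mV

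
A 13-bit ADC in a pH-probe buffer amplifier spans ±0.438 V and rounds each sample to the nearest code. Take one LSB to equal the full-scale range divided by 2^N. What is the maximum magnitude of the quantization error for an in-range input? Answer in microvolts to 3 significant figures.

Range = 0.438 − (-0.438) = 0.876 V.
LSB = 0.876 V ÷ 2^13 = 0.876/8192 V = 106.93 µV.
Worst-case error for round-to-nearest is half an LSB: 53.5 µV.

53.5 µV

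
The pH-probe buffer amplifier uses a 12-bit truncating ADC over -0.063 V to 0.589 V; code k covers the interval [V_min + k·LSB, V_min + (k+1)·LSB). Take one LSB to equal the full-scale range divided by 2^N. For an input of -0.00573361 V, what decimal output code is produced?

359

Range = 0.589 − (-0.063) = 0.652 V. LSB = 0.652 V / 2^12 ≈ 159.2 µV.
code = ⌊(V_in − V_min)/LSB⌋ = ⌊(V_in − V_min) × 2^12 / range⌋
     = ⌊(-0.00573361 − (-0.063)) × 4096 / 0.652⌋ = ⌊0.05726639 × 4096/0.652⌋
     = ⌊359.759⌋ = 359.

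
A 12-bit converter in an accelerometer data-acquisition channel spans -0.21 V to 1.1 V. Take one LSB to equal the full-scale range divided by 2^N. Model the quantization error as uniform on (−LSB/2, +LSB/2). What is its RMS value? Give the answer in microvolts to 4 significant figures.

Full-scale range = 1.1 V − (-0.21 V) = 1.31 V.
LSB = 1.31 V / 2^12 = 319.824 µV.
RMS of a uniform error over width LSB is LSB/√12 = 92.33 µV.

92.33 µV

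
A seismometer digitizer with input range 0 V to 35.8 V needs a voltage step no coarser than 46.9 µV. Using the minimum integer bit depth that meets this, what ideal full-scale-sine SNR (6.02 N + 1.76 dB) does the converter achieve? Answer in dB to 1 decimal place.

Range is 35.8 V.
Levels needed ≥ 35.8/46.9 µV = 763300. 2^20 = 1048576 suffices, so N_min = 20.
6.02(20) + 1.76 = 122.16 dB.

122.2 dB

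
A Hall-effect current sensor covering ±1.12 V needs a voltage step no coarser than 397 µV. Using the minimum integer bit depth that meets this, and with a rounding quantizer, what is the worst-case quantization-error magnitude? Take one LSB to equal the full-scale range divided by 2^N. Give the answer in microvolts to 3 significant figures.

137 µV

Range = 1.12 − (-1.12) = 2.24 V.
2.24 V / 397 µV = 5642. Since 2^12 = 4096 and 2^13 = 8192, N = 13.
One LSB is 2.24 V / 8192 = 273.44 µV.
Half an LSB is 137 µV.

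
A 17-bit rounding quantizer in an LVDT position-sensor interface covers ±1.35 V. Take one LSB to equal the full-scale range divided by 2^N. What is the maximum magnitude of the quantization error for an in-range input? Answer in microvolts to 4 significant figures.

Range = 1.35 − (-1.35) = 2.7 V.
One LSB is 2.7 V / 131072 = 20.5994 µV.
A rounding quantizer has |error| ≤ LSB/2 = 10.30 µV.

10.30 µV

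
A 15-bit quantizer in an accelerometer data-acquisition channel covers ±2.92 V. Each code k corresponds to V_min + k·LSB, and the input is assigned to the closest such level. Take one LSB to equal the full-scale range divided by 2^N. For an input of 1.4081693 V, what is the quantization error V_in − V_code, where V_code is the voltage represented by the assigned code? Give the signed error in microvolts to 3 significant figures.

+32.1 µV

The full-scale span is 2.92 − (-2.92) = 5.84 V. LSB = 5.84 V / 2^15 ≈ 178.2 µV.
Position in LSBs: (1.4081693 − (-2.92)) × 32768/5.84 = 24285.1801; rounding gives k = 24285.
V_code = -2.92 + (24285/32768) × 5.84 = 1.4081372070 V.
V_in − V_code = 1.4081693 − (1.4081372070) = +32.1 µV.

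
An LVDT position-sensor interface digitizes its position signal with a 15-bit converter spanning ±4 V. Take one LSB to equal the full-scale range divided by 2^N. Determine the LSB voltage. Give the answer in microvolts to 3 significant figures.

244 µV

The full-scale span is 4 − (-4) = 8 V.
Number of codes = 2^15 = 32768.
LSB = 8 V ÷ 2^15 = 8/32768 V = 244 µV.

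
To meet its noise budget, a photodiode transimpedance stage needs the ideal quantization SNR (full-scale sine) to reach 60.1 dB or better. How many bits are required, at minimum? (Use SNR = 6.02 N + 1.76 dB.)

Solving 6.02 N ≥ 60.1 − 1.76: N ≥ 9.691. Round up → N = 10.

10 bits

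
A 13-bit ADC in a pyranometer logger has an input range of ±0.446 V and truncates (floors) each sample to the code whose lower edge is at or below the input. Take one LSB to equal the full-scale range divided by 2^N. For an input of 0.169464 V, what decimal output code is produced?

5652

Full-scale range = 0.446 V − (-0.446 V) = 0.892 V. LSB = 0.892 V / 2^13 ≈ 108.9 µV.
(V_in − V_min) × 2^13/range = (0.169464 − (-0.446)) × 8192/0.892 = 5652.333.
Floor → code = 5652.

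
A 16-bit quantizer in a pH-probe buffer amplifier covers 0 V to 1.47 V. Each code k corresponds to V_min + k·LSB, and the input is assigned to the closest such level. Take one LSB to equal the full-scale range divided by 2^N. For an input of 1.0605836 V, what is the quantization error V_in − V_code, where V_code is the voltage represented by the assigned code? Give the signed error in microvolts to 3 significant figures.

Span = 1.47 V. LSB = 1.47 V / 2^16 ≈ 22.43 µV.
(V_in − V_min)/LSB = (1.0605836 − (0)) × 65536/1.47 = 47283.2699 → nearest code k = 47283.
V_code = 0 + (47283/65536) × 1.47 = 1.0605775452 V.
e = 1.0605836 − (1.0605775452) = +6.05 µV.

+6.05 µV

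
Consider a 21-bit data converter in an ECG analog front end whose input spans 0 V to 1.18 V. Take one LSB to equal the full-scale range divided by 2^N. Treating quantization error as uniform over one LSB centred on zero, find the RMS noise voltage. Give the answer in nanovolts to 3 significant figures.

162 nV

Range is 1.18 V.
LSB = 1.18 V ÷ 2^21 = 1.18/2097152 V = 0.56267 µV.
For a uniform distribution on [−LSB/2, +LSB/2], V_rms = LSB/√12 = 0.56267 µV/3.4641 = 162 nV.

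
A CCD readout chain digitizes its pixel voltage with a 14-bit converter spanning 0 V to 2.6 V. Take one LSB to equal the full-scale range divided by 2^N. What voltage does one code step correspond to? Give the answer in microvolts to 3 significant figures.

159 µV

Full-scale range = 2.6 V.
Number of codes = 2^14 = 16384.
LSB = 2.6 V ÷ 2^14 = 2.6/16384 V = 159 µV.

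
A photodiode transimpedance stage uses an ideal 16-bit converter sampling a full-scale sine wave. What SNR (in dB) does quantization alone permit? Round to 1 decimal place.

Ideal quantization SNR: 6.02 × 16 + 1.76 dB = 98.1 dB.

98.1 dB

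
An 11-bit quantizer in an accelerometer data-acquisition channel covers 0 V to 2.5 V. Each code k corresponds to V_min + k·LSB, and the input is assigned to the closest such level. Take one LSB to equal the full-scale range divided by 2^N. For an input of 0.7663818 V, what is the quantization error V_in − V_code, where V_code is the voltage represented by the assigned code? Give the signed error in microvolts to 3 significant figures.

−220 µV

V_FS = 2.5 V. LSB = 2.5 V / 2^11 ≈ 1.221 mV.
(0.7663818 − (0)) / LSB = 0.7663818 × 2048/2.5 = 627.8200. Nearest integer: k = 628.
V_code = 0 + (628/2048) × 2.5 = 0.7666015625 V.
V_in − V_code = 0.7663818 − (0.7666015625) = −220 µV.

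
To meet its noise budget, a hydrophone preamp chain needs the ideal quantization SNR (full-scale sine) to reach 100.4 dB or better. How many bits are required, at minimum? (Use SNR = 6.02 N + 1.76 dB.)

17 bits

Solving 6.02 N ≥ 100.4 − 1.76: N ≥ 16.385. Round up → N = 17.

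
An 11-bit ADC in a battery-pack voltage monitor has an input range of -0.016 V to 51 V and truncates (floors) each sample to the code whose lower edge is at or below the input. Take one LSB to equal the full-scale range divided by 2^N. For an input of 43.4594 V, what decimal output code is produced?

1745

The full-scale span is 51 − (-0.016) = 51.016 V. LSB = 51.016 V / 2^11 ≈ 24.91 mV.
code = ⌊(V_in − V_min)/LSB⌋ = ⌊(V_in − V_min) × 2^11 / range⌋
     = ⌊(43.4594 − (-0.016)) × 2048 / 51.016⌋ = ⌊43.4754 × 2048/51.016⌋
     = ⌊1745.288⌋ = 1745.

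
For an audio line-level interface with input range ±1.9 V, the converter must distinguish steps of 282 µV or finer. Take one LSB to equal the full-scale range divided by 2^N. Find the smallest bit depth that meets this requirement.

Range = 1.9 − (-1.9) = 3.8 V.
Required number of levels: 3.8/282 µV = 13475; smallest N with 2^N ≥ that is 14.

14 bits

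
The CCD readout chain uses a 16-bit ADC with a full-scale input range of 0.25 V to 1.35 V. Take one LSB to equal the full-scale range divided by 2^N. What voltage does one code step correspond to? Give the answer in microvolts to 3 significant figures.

Span: 1.35 V − (0.25 V) = 1.1 V.
There are 2^16 = 65536 steps.
One LSB is 1.1 V / 65536 = 16.8 µV.

16.8 µV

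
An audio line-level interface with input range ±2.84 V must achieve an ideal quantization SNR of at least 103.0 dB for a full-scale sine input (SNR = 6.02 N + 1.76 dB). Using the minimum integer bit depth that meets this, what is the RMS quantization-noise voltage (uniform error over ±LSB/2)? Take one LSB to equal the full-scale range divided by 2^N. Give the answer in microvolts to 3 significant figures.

Full-scale range = 2.84 V − (-2.84 V) = 5.68 V.
Required N = ⌈(103.0 − 1.76)/6.02⌉ = ⌈16.817⌉ = 17.
One LSB is 5.68 V / 131072 = 43.335 µV.
σ_q = LSB/√12 = 43.335 µV/3.4641 = 12.5 µV.

12.5 µV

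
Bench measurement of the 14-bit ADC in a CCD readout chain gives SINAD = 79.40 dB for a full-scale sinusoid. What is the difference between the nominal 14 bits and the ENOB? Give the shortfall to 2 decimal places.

1.10 bits

N_eff = (79.40 − 1.76)/6.02 = 12.8970 bits.
Lost resolution: 14 − 12.8970 = 1.1030 bits.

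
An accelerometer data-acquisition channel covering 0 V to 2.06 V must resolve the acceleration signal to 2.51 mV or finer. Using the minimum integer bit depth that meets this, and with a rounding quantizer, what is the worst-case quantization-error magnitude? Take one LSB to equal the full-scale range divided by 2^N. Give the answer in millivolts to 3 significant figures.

1.01 mV

Range is 2.06 V.
Required number of levels: 2.06/2.51 mV = 820.72; smallest N with 2^N ≥ that is 10.
One LSB is 2.06 V / 1024 = 2.0117 mV.
Max error for round-to-nearest is LSB/2 = 1.01 mV.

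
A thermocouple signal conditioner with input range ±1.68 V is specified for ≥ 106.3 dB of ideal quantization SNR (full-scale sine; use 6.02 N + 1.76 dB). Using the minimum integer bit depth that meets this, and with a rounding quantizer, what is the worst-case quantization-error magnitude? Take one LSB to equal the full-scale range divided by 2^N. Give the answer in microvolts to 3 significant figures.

Span: 1.68 V − (-1.68 V) = 3.36 V.
6.02 N + 1.76 ≥ 106.3 gives N ≥ 17.365, so the minimum integer is 18.
One LSB is 3.36 V / 262144 = 12.817 µV.
|e|_max = LSB/2 = 6.41 µV.

6.41 µV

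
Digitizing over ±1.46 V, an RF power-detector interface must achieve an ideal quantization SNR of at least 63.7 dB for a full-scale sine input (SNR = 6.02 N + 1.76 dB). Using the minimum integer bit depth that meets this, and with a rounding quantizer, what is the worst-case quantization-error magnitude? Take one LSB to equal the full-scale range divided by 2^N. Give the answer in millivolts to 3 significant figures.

0.713 mV

The full-scale span is 1.46 − (-1.46) = 2.92 V.
N ≥ (63.7 − 1.76)/6.02 = 10.289 → N_min = 11.
One LSB is 2.92 V / 2048 = 1.4258 mV.
|e|_max = LSB/2 = 0.713 mV.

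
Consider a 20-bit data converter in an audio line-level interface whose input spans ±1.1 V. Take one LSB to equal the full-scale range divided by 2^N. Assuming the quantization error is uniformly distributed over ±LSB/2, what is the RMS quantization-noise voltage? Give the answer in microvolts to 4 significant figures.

0.6057 µV

Full-scale range = 1.1 V − (-1.1 V) = 2.2 V.
One LSB is 2.2 V / 1048576 = 2.09808 µV.
For a uniform distribution on [−LSB/2, +LSB/2], V_rms = LSB/√12 = 2.09808 µV/3.4641 = 0.6057 µV.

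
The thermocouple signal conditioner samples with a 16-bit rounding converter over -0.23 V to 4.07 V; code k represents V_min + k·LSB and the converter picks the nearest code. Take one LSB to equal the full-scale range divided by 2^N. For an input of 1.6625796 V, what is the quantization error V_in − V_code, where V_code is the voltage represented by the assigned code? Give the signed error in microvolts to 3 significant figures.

−21.4 µV

The full-scale span is 4.07 − (-0.23) = 4.3 V. LSB = 4.3 V / 2^16 ≈ 65.61 µV.
Position in LSBs: (1.6625796 − (-0.23)) × 65536/4.3 = 28844.6736; rounding gives k = 28845.
Reconstructed level: -0.23 + 28845 × 4.3/65536 V = 1.6626010132 V.
Error = V_in − V_code = 1.6625796 − (1.6626010132) = −21.4 µV.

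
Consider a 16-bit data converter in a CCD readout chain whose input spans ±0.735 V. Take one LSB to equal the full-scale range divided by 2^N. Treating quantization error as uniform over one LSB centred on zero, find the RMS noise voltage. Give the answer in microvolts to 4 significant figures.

6.475 µV

The full-scale span is 0.735 − (-0.735) = 1.47 V.
One LSB is 1.47 V / 65536 = 22.4304 µV.
For a uniform distribution on [−LSB/2, +LSB/2], V_rms = LSB/√12 = 22.4304 µV/3.4641 = 6.475 µV.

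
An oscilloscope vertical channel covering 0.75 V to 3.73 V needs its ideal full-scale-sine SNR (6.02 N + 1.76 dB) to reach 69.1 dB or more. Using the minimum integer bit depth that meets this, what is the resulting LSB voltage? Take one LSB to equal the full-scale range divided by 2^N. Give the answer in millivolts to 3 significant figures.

0.728 mV

Full-scale range = 3.73 V − (0.75 V) = 2.98 V.
N ≥ (69.1 − 1.76)/6.02 = 11.186 → N_min = 12.
Step size = 2.98/4096 V = 0.728 mV.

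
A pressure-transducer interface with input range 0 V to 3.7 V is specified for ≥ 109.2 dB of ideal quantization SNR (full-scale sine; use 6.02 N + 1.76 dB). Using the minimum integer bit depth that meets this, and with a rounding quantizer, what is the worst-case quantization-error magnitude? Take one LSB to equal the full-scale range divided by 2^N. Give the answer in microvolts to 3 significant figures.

V_FS = 3.7 V.
Required N = ⌈(109.2 − 1.76)/6.02⌉ = ⌈17.847⌉ = 18.
LSB = 3.7 V ÷ 2^18 = 3.7/262144 V = 14.114 µV.
Half an LSB is 7.06 µV.

7.06 µV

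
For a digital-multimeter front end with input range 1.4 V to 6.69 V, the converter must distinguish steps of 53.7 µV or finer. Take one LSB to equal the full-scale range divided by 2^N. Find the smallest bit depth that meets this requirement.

17 bits

The full-scale span is 6.69 − (1.4) = 5.29 V.
5.29 V / 53.7 µV = 98510. Since 2^16 = 65536 and 2^17 = 131072, N = 17.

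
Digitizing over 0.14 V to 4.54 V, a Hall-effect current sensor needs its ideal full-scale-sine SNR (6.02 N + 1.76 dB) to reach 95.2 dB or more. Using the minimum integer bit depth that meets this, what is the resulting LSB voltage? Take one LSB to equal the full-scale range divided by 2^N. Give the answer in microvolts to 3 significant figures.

Full-scale range = 4.54 V − (0.14 V) = 4.4 V.
N ≥ (95.2 − 1.76)/6.02 = 15.522 → N_min = 16.
LSB = 4.4 V ÷ 2^16 = 4.4/65536 V = 67.1 µV.

67.1 µV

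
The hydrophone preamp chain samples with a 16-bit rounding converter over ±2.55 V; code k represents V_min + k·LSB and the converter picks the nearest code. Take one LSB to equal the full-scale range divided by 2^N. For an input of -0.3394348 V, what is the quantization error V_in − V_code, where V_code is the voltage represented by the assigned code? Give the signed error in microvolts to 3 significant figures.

+15.3 µV

The full-scale span is 2.55 − (-2.55) = 5.1 V. LSB = 5.1 V / 2^16 ≈ 77.82 µV.
(V_in − V_min)/LSB = (-0.3394348 − (-2.55)) × 65536/5.1 = 28406.1963 → nearest code k = 28406.
Reconstructed level: -2.55 + 28406 × 5.1/65536 V = -0.33945007324 V.
e = -0.3394348 − (-0.33945007324) = +15.3 µV.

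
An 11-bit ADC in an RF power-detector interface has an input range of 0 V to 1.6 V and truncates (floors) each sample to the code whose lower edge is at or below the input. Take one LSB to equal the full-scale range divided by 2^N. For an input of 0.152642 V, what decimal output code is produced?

Range is 1.6 V. LSB = 1.6 V / 2^11 ≈ 0.7812 mV.
code = ⌊(V_in − V_min)/LSB⌋ = ⌊(V_in − V_min) × 2^11 / range⌋
     = ⌊(0.152642 − (0)) × 2048 / 1.6⌋ = ⌊0.152642 × 2048/1.6⌋
     = ⌊195.382⌋ = 195.

195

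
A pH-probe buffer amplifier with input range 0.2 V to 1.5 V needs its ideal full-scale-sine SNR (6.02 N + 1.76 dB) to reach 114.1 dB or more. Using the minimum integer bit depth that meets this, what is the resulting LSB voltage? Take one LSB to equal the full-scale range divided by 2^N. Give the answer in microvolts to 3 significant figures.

2.48 µV

Full-scale range = 1.5 V − (0.2 V) = 1.3 V.
6.02 N + 1.76 ≥ 114.1 gives N ≥ 18.661, so the minimum integer is 19.
LSB = 1.3 V ÷ 2^19 = 1.3/524288 V = 2.48 µV.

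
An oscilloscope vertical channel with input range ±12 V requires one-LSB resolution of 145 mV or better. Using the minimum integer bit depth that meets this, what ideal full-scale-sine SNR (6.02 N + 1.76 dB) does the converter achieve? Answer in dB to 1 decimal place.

Full-scale range = 12 V − (-12 V) = 24 V.
Need 2^N ≥ 24 V / 145 mV = 165.5 → N_min = 8.
SNR = 6.02 × 8 + 1.76 = 49.92 dB.

49.9 dB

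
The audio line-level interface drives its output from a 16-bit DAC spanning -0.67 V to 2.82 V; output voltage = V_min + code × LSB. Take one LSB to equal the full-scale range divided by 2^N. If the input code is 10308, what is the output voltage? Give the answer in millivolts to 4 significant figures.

-121.1 mV

Span: 2.82 V − (-0.67 V) = 3.49 V. LSB = 3.49 V / 2^16.
V_out = -0.67 + 10308 × (3.49/65536) V
      = -0.67 V + 0.548934 V = -0.121066 V.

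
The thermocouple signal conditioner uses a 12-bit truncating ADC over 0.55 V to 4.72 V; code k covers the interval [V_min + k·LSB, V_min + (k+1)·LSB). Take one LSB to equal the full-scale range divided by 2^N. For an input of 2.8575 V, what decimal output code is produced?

2266

Full-scale range = 4.72 V − (0.55 V) = 4.17 V. LSB = 4.17 V / 2^12 ≈ 1.018 mV.
code = ⌊(V_in − V_min)/LSB⌋ = ⌊(V_in − V_min) × 2^12 / range⌋
     = ⌊(2.8575 − (0.55)) × 4096 / 4.17⌋ = ⌊2.3075 × 4096/4.17⌋
     = ⌊2266.552⌋ = 2266.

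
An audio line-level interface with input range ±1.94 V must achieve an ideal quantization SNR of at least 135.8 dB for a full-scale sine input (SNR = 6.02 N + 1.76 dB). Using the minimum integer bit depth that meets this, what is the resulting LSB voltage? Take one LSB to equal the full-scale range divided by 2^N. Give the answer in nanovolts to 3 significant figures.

Full-scale range = 1.94 V − (-1.94 V) = 3.88 V.
Solving 6.02 N ≥ 135.8 − 1.76: N ≥ 22.266. Round up → N = 23.
LSB = 3.88 V ÷ 2^23 = 3.88/8388608 V = 463 nV.

463 nV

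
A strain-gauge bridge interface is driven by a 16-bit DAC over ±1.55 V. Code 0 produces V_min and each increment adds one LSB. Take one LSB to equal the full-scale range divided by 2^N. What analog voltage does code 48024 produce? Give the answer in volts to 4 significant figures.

0.7216 V

Span: 1.55 V − (-1.55 V) = 3.1 V. LSB = 3.1 V / 2^16.
Output = V_min + (48024/65536) × range = -1.55 + 0.732788 × 3.1 V
      = -1.55 + 2.27164 = 0.721643 V.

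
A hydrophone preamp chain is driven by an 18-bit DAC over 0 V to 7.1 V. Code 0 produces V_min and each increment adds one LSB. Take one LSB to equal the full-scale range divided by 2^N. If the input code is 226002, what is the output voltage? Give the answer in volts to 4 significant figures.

6.121 V

Span = 7.1 V. LSB = 7.1 V / 2^18.
Output = V_min + (226002/262144) × range = 0 + 0.862129 × 7.1 V
      = 0 V + 6.12112 V = 6.12112 V.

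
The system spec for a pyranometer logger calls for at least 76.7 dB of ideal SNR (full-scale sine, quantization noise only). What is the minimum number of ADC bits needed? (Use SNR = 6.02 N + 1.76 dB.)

13 bits

Required N = ⌈(76.7 − 1.76)/6.02⌉ = ⌈12.449⌉ = 13.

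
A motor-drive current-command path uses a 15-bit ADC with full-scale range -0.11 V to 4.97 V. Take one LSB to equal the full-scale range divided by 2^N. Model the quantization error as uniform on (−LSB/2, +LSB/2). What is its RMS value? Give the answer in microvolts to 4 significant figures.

44.75 µV

Range = 4.97 − (-0.11) = 5.08 V.
Step size = 5.08/32768 V = 155.029 µV.
RMS of a uniform error over width LSB is LSB/√12 = 44.75 µV.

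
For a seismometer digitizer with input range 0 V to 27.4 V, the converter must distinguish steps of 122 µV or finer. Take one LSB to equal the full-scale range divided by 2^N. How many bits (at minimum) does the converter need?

Span = 27.4 V.
27.4 V / 122 µV = 224600. Since 2^17 = 131072 and 2^18 = 262144, N = 18.

18 bits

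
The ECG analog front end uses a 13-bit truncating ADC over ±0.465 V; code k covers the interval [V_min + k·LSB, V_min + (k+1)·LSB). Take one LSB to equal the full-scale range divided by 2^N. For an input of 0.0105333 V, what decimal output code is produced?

Span: 0.465 V − (-0.465 V) = 0.93 V. LSB = 0.93 V / 2^13 ≈ 113.5 µV.
V_in − V_min = 0.0105333 − (-0.465) = 0.4755333 V.
Divide by LSB: 0.4755333 × 8192/0.93 = 4188.7836.
Truncating gives code 4188.

4188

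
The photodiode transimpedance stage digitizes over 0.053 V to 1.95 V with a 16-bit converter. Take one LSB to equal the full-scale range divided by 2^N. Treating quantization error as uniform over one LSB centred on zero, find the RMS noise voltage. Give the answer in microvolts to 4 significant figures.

8.356 µV

Range = 1.95 − (0.053) = 1.897 V.
Step size = 1.897/65536 V = 28.9459 µV.
RMS of a uniform error over width LSB is LSB/√12 = 8.356 µV.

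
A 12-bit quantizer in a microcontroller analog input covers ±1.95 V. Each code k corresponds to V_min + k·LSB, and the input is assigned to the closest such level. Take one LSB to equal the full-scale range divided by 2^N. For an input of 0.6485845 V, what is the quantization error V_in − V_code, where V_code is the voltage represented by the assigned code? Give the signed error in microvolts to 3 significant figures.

Span: 1.95 V − (-1.95 V) = 3.9 V. LSB = 3.9 V / 2^12 ≈ 0.9521 mV.
(V_in − V_min)/LSB = (0.6485845 − (-1.95)) × 4096/3.9 = 2729.1800 → nearest code k = 2729.
V_code = V_min + k × range/2^12 = -1.95 + 2729 × 3.9/4096 = 0.6484130859 V.
V_in − V_code = 0.6485845 − (0.6484130859) = +171 µV.

+171 µV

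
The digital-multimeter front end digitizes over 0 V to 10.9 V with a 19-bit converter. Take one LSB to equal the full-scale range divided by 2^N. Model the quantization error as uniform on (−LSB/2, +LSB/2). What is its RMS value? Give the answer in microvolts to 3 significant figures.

6.00 µV

Span = 10.9 V.
LSB = 10.9 V ÷ 2^19 = 10.9/524288 V = 20.790 µV.
σ_q = LSB/√12 = 20.790 µV/3.4641 = 6.00 µV.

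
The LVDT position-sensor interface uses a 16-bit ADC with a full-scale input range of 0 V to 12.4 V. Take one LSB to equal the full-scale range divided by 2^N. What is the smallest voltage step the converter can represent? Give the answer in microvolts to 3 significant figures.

Full-scale range = 12.4 V.
2^16 = 65536 levels.
One LSB is 12.4 V / 65536 = 189 µV.

189 µV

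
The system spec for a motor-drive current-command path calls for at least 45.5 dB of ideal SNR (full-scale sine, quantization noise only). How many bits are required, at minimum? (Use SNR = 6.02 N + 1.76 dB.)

8 bits

N ≥ (45.5 − 1.76)/6.02 = 7.266 → N_min = 8.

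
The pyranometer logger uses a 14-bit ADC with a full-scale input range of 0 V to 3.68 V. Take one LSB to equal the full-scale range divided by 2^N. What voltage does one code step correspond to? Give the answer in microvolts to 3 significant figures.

225 µV

V_FS = 3.68 V.
There are 2^14 = 16384 steps.
LSB = 3.68 V / 2^14 = 225 µV.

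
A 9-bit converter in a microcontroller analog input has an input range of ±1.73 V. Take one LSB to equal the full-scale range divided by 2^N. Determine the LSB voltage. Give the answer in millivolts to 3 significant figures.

6.76 mV

Range = 1.73 − (-1.73) = 3.46 V.
2^9 = 512 levels.
One LSB is 3.46 V / 512 = 6.76 mV.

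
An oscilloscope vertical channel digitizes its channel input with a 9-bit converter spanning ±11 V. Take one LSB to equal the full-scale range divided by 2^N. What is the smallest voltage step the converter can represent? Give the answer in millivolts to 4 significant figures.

Range = 11 − (-11) = 22 V.
There are 2^9 = 512 steps.
One LSB is 22 V / 512 = 42.97 mV.

42.97 mV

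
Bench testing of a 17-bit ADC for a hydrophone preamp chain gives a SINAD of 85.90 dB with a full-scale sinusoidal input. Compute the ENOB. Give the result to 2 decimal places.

ENOB = (SINAD − 1.76) / 6.02 = (85.90 − 1.76) / 6.02 = 84.14 / 6.02 = 13.9767.

13.98 bits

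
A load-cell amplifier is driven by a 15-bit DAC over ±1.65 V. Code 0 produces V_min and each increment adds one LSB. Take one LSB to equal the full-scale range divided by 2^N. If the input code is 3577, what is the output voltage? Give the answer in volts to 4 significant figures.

Span: 1.65 V − (-1.65 V) = 3.3 V. LSB = 3.3 V / 2^15.
V_out = -1.65 + 3577 × (3.3/32768) V
      = -1.65 + 0.360233 = -1.28977 V.

-1.290 V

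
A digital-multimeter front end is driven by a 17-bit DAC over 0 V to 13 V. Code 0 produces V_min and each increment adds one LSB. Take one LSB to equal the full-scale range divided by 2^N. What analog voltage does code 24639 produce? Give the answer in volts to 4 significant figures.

2.444 V

V_FS = 13 V. LSB = 13 V / 2^17.
V_out = 0 + 24639 × (13/131072) V
      = 0 V + 2.44375 V = 2.44375 V.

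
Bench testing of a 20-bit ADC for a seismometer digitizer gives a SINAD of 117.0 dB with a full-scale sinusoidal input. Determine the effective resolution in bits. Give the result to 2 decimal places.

19.14 bits

ENOB = (117.0 − 1.76)/6.02 = 19.1429 bits.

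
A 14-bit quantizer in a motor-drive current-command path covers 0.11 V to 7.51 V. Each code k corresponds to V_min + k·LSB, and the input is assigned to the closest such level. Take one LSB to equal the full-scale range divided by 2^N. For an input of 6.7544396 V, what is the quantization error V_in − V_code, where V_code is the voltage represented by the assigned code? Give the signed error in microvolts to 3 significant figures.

+67.0 µV

Span: 7.51 V − (0.11 V) = 7.4 V. LSB = 7.4 V / 2^14 ≈ 451.7 µV.
(6.7544396 − (0.11)) / LSB = 6.6444396 × 16384/7.4 = 14711.1484. Nearest integer: k = 14711.
V_code = 0.11 + (14711/16384) × 7.4 = 6.7543725586 V.
e = 6.7544396 − (6.7543725586) = +67.0 µV.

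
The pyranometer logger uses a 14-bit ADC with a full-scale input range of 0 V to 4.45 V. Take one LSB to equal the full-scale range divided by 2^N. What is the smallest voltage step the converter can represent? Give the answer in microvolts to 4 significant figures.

271.6 µV

Full-scale range = 4.45 V.
Number of codes = 2^14 = 16384.
LSB = 4.45 V / 2^14 = 271.6 µV.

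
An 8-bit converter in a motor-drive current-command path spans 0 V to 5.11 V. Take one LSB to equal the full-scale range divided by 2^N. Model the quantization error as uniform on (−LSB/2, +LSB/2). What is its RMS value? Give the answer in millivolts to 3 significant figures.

Range is 5.11 V.
One LSB is 5.11 V / 256 = 19.961 mV.
For a uniform distribution on [−LSB/2, +LSB/2], V_rms = LSB/√12 = 19.961 mV/3.4641 = 5.76 mV.

5.76 mV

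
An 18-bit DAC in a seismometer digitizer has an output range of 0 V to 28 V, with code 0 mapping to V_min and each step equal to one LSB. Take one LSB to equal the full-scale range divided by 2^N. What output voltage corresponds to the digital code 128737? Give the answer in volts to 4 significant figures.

V_FS = 28 V. LSB = 28 V / 2^18.
V_out = 0 + 128737 × (28/262144) V
      = 0 V + 13.7506 V = 13.7506 V.

13.75 V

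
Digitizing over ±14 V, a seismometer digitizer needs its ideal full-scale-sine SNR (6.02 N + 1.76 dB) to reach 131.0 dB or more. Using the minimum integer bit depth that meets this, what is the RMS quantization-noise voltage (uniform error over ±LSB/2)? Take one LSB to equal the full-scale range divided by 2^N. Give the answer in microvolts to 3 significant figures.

The full-scale span is 14 − (-14) = 28 V.
N ≥ (131.0 − 1.76)/6.02 = 21.468 → N_min = 22.
One LSB is 28 V / 4194304 = 6.6757 µV.
RMS noise = LSB/√12 = 1.93 µV.

1.93 µV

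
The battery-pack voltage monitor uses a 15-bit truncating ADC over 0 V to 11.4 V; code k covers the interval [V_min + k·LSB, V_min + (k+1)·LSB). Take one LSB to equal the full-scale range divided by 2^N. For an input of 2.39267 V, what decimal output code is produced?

6877

V_FS = 11.4 V. LSB = 11.4 V / 2^15 ≈ 347.9 µV.
code = ⌊(V_in − V_min)/LSB⌋ = ⌊(V_in − V_min) × 2^15 / range⌋
     = ⌊(2.39267 − (0)) × 32768 / 11.4⌋ = ⌊2.39267 × 32768/11.4⌋
     = ⌊6877.457⌋ = 6877.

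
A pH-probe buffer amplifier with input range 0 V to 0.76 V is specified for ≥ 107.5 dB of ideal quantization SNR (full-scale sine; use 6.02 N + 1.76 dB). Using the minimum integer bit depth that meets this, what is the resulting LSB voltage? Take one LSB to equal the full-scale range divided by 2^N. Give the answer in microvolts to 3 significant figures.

2.90 µV

V_FS = 0.76 V.
Solving 6.02 N ≥ 107.5 − 1.76: N ≥ 17.565. Round up → N = 18.
Step size = 0.76/262144 V = 2.90 µV.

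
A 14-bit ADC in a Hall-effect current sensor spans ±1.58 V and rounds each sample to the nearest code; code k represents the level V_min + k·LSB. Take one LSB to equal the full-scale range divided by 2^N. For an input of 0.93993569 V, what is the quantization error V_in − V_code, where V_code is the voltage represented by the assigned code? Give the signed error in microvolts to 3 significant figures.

Span: 1.58 V − (-1.58 V) = 3.16 V. LSB = 3.16 V / 2^14 ≈ 192.9 µV.
(V_in − V_min)/LSB = (0.93993569 − (-1.58)) × 16384/3.16 = 13065.3881 → nearest code k = 13065.
V_code = V_min + k × range/2^14 = -1.58 + 13065 × 3.16/16384 = 0.93986083984 V.
Error = V_in − V_code = 0.93993569 − (0.93986083984) = +74.9 µV.

+74.9 µV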